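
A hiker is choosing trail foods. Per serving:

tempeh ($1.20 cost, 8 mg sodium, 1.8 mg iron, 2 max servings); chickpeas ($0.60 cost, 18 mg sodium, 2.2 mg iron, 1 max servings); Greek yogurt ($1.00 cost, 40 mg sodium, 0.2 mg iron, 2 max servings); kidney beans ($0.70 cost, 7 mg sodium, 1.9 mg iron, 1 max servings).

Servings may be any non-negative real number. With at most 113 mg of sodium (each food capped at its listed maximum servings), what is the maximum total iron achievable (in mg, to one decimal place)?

8.1 mg

Iron per mg sodium: kidney beans 0.2714, tempeh 0.225, chickpeas 0.1222, Greek yogurt 0.005.
Take 1 serving of kidney beans: uses 7 mg sodium, +1.9 mg iron (running total 1.9 mg).
Take 2 servings of tempeh: uses 16 mg sodium, +3.6 mg iron (running total 5.5 mg).
Take 1 serving of chickpeas: uses 18 mg sodium, +2.2 mg iron (running total 7.7 mg).
Take 1.8 servings of Greek yogurt: uses 72 mg sodium, +0.4 mg iron (running total 8.1 mg).
Filling greedily by iron-per-mg sodium is optimal for one linear limit, giving 8.1 mg.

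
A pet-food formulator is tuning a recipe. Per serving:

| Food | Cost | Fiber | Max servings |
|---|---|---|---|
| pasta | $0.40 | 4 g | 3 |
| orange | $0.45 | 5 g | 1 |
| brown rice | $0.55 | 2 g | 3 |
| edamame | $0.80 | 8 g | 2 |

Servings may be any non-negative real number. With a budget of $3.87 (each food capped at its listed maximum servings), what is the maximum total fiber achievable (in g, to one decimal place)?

35.3 g

Fiber per dollar: orange 11.11, pasta 10, edamame 10, brown rice 3.636.
Take 1 serving of orange: spends $0.45, +5.0 g fiber (running total 5.0 g).
Take 3 servings of pasta: spends $1.20, +12.0 g fiber (running total 17.0 g).
Take 2 servings of edamame: spends $1.60, +16.0 g fiber (running total 33.0 g).
Take 1.127 servings of brown rice: spends $0.62, +2.3 g fiber (running total 35.3 g).
Greedy by best ratio exhausts the cost allowance optimally: 35.3 g.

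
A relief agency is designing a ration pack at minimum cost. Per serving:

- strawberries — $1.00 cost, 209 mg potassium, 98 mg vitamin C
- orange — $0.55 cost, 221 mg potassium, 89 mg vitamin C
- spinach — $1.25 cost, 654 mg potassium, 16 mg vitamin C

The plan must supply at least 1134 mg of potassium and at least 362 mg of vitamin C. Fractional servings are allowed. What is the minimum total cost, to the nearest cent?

$2.68

The cheapest plan sits at a corner of the feasible region — with two constraints it uses at most two foods.
strawberries only: max(1134/209, 362/98) = 5.426 servings → $5.43.
orange only: max(1134/221, 362/89) = 5.131 servings → $2.82.
spinach only: max(1134/654, 362/16) = 22.62 servings → $28.28.
strawberries + orange: intersection lies outside the first quadrant.
strawberries + spinach with both tight: 3.599 servings and 0.584 servings → $4.33.
orange + spinach with both tight: 3.999 servings and 0.3827 servings → $2.68.
So the least-cost plan costs $2.68.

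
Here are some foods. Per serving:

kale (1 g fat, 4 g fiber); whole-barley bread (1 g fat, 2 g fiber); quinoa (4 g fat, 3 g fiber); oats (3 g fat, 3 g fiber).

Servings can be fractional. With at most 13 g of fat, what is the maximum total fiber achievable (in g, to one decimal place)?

52.0 g

Fiber per g fat: kale 4, whole-barley bread 2, oats 1, quinoa 0.75.
With no serving limits, spend the whole fat allowance on kale: 13 g / 1 g × 4 g = 52.0 g.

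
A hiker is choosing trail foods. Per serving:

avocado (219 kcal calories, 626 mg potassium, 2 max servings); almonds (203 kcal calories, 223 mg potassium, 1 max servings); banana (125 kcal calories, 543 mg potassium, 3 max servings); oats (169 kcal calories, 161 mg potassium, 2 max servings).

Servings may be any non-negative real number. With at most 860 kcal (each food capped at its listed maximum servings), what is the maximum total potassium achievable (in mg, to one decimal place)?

2932.6 mg

Potassium per kcal: banana 4.344, avocado 2.858, almonds 1.099, oats 0.9527.
Take 3 servings of banana: uses 375 kcal, +1629.0 mg potassium (running total 1629.0 mg).
Take 2 servings of avocado: uses 438 kcal, +1252.0 mg potassium (running total 2881.0 mg).
Take 0.2315 servings of almonds: uses 47 kcal, +51.6 mg potassium (running total 2932.6 mg).
Filling greedily by potassium-per-kcal is optimal for one linear limit, giving 2932.6 mg.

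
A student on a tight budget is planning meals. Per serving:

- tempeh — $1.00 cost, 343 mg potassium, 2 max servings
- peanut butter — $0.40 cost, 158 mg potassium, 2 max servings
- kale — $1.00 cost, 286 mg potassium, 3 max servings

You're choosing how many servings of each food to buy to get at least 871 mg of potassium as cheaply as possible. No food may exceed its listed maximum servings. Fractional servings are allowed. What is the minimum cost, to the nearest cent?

Cost per mg of potassium: peanut butter $0.0025, tempeh $0.0029, kale $0.0035.
Take 2 servings of peanut butter: +316.0 mg potassium for $0.80 (total $0.80, still need 555.0 mg).
Take 1.618 servings of tempeh: +555.0 mg potassium for $1.62 (total $2.42, still need 0.0 mg).
Greedy by cheapest-per-mg is optimal for a single linear constraint, so the minimum cost is $2.42.

$2.42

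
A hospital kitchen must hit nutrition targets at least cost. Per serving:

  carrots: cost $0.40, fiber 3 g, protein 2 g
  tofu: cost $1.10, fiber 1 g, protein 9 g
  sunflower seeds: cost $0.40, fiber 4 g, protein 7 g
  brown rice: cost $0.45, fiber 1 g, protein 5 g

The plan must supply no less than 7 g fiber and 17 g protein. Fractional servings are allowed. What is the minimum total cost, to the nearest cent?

$0.97

carrots only: max(7/3, 17/2) = 8.5 servings → $3.40.
tofu only: max(7/1, 17/9) = 7 servings → $7.70.
sunflower seeds only: max(7/4, 17/7) = 2.429 servings → $0.97.
brown rice only: max(7/1, 17/5) = 7 servings → $3.15.
carrots + tofu with both tight: 1.84 servings and 1.48 servings → $2.36.
carrots + sunflower seeds: intersection lies outside the first quadrant.
carrots + brown rice with both tight: 1.385 servings and 2.846 servings → $1.83.
tofu + sunflower seeds with both tight: 0.6552 servings and 1.586 servings → $1.36.
tofu + brown rice: the both-tight solution has a negative serving — not a feasible corner.
sunflower seeds + brown rice with both tight: 1.385 servings and 1.462 servings → $1.21.
So the least-cost plan costs $0.97.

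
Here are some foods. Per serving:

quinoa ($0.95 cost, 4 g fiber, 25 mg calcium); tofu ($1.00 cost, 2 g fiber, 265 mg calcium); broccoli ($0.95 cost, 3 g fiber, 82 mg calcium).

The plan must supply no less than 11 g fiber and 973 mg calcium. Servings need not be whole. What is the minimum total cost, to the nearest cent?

quinoa only: max(11/4, 973/25) = 38.92 servings → $36.97.
tofu only: max(11/2, 973/265) = 5.5 servings → $5.50.
broccoli only: max(11/3, 973/82) = 11.87 servings → $11.27.
quinoa + tofu with both tight: 0.9594 servings and 3.581 servings → $4.49.
quinoa + broccoli: the both-tight solution has a negative serving — not a feasible corner.
tofu + broccoli with both tight: 3.197 servings and 1.536 servings → $4.66.
Cheapest feasible corner: $4.49.

$4.49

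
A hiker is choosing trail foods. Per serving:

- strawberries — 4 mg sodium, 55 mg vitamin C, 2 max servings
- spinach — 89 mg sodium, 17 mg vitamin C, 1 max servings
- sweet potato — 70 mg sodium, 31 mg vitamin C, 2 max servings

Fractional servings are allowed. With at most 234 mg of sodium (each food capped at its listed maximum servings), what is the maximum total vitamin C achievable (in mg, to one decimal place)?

188.4 mg

Vitamin C per mg sodium: strawberries 13.75, sweet potato 0.4429, spinach 0.191.
Take 2 servings of strawberries: uses 8 mg sodium, +110.0 mg vitamin C (running total 110.0 mg).
Take 2 servings of sweet potato: uses 140 mg sodium, +62.0 mg vitamin C (running total 172.0 mg).
Take 0.9663 servings of spinach: uses 86 mg sodium, +16.4 mg vitamin C (running total 188.4 mg).
Greedy by best ratio exhausts the sodium allowance optimally: 188.4 mg.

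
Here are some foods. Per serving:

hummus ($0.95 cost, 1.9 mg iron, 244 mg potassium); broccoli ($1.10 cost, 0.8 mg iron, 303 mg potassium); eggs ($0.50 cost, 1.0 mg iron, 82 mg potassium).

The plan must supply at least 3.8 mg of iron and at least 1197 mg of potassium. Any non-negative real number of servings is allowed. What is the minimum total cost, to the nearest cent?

This is a tiny linear program; its minimum lies at a vertex of the feasible set. List the vertices and price them.
hummus only: max(3.8/1.9, 1197/244) = 4.906 servings → $4.66.
broccoli only: max(3.8/0.8, 1197/303) = 4.75 servings → $5.22.
eggs only: max(3.8/1.0, 1197/82) = 14.6 servings → $7.30.
hummus + broccoli with both tight: 0.5093 servings and 3.54 servings → $4.38.
hummus + eggs: intersection lies outside the first quadrant.
broccoli + eggs with both tight: 3.73 servings and 0.8163 servings → $4.51.
So the least-cost plan costs $4.38.

$4.38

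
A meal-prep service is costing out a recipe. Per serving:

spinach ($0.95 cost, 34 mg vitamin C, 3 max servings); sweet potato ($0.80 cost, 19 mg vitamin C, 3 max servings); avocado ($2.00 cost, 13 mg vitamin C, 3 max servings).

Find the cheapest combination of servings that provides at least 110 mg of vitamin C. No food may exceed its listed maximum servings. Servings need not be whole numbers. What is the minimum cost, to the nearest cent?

$3.19

Cost per mg of vitamin C: spinach $0.0279, sweet potato $0.0421, avocado $0.1538.
Take 3 servings of spinach: +102.0 mg vitamin C for $2.85 (total $2.85, still need 8.0 mg).
Take 0.4211 servings of sweet potato: +8.0 mg vitamin C for $0.34 (total $3.19, still need 0.0 mg).
Greedy by cheapest-per-mg is optimal for a single linear constraint, so the minimum cost is $3.19.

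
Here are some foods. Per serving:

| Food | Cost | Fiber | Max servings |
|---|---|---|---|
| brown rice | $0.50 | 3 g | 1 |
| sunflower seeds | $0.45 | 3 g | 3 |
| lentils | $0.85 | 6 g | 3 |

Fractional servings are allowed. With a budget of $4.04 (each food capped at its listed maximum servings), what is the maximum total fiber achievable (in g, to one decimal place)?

Fiber per dollar: lentils 7.059, sunflower seeds 6.667, brown rice 6.
Take 3 servings of lentils: spends $2.55, +18.0 g fiber (running total 18.0 g).
Take 3 servings of sunflower seeds: spends $1.35, +9.0 g fiber (running total 27.0 g).
Take 0.28 servings of brown rice: spends $0.14, +0.8 g fiber (running total 27.8 g).
Filling greedily by fiber-per-dollar is optimal for one linear limit, giving 27.8 g.

27.8 g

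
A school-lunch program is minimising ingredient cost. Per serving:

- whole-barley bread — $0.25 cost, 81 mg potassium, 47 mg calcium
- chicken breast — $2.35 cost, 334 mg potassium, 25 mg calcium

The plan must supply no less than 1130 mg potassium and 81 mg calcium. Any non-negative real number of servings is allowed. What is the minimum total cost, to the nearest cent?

The cheapest plan sits at a corner of the feasible region — with two constraints it uses at most two foods.
whole-barley bread only: max(1130/81, 81/47) = 13.95 servings → $3.49.
chicken breast only: max(1130/334, 81/25) = 3.383 servings → $7.95.
whole-barley bread + chicken breast: the both-tight solution has a negative serving — not a feasible corner.
The minimum over all feasible corners is $3.49.

$3.49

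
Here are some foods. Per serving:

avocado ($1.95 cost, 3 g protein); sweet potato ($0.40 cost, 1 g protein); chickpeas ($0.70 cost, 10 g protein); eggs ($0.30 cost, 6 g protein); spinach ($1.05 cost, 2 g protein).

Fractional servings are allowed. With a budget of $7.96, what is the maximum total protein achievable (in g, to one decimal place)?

159.2 g

Protein per dollar: eggs 20, chickpeas 14.29, sweet potato 2.5, spinach 1.905, avocado 1.538.
With no serving limits, spend the whole cost allowance on eggs: $7.96 / $0.30 × 6 g = 159.2 g.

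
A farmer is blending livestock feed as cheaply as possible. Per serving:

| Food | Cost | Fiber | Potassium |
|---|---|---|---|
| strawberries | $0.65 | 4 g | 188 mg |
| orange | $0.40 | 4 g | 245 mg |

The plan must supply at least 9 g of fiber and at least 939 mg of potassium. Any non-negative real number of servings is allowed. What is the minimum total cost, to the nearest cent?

$1.53

A basic optimal solution has at most two foods positive. Try each food alone and each pair with both targets met exactly.
strawberries only: max(9/4, 939/188) = 4.995 servings → $3.25.
orange only: max(9/4, 939/245) = 3.833 servings → $1.53.
strawberries + orange: the both-tight solution has a negative serving — not a feasible corner.
Cheapest feasible corner: $1.53.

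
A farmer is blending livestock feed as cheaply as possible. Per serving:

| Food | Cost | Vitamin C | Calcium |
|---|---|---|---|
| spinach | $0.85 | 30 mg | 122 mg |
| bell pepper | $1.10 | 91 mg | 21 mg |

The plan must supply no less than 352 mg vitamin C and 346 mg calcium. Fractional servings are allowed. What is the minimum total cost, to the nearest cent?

spinach only: max(352/30, 346/122) = 11.73 servings → $9.97.
bell pepper only: max(352/91, 346/21) = 16.48 servings → $18.12.
spinach + bell pepper with both tight: 2.301 servings and 3.11 servings → $5.38.
So the least-cost plan costs $5.38.

$5.38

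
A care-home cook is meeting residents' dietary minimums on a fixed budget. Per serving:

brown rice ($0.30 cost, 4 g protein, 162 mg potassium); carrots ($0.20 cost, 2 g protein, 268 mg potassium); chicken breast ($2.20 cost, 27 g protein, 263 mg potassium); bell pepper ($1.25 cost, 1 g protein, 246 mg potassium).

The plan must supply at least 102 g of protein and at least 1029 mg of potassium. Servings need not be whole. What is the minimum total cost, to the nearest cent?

$7.65

Compare the cost at each extreme point of the feasible region.
brown rice only: max(102/4, 1029/162) = 25.5 servings → $7.65.
carrots only: max(102/2, 1029/268) = 51 servings → $10.20.
chicken breast only: max(102/27, 1029/263) = 3.913 servings → $8.61.
bell pepper only: max(102/1, 1029/246) = 102 servings → $127.50.
brown rice + carrots: the both-tight solution has a negative serving — not a feasible corner.
brown rice + chicken breast with both tight: 0.2881 servings and 3.735 servings → $8.30.
brown rice + bell pepper with both targets exact would need a negative amount; discard.
carrots + chicken breast with both tight: 0.1426 servings and 3.767 servings → $8.32.
carrots + bell pepper: intersection lies outside the first quadrant.
chicken breast + bell pepper with both tight: 3.772 servings and 0.15 servings → $8.49.
The minimum over all feasible corners is $7.65.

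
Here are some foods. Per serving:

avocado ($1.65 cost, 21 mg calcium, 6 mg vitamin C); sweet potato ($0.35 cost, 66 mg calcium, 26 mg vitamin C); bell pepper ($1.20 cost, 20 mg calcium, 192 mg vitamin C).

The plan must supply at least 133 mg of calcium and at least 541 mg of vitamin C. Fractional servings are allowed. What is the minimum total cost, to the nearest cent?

avocado only: max(133/21, 541/6) = 90.17 servings → $148.78.
sweet potato only: max(133/66, 541/26) = 20.81 servings → $7.28.
bell pepper only: max(133/20, 541/192) = 6.65 servings → $7.98.
avocado + sweet potato: intersection lies outside the first quadrant.
avocado + bell pepper with both tight: 3.762 servings and 2.7 servings → $9.45.
sweet potato + bell pepper with both tight: 1.211 servings and 2.654 servings → $3.61.
The minimum over all feasible corners is $3.61.

$3.61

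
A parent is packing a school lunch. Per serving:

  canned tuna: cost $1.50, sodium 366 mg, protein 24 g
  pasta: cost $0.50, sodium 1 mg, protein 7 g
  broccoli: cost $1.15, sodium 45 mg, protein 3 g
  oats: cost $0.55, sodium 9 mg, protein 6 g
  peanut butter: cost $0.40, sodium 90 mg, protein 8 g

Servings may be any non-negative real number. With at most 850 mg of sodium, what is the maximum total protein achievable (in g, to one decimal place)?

Protein per mg sodium: pasta 7, oats 0.6667, peanut butter 0.08889, broccoli 0.06667, canned tuna 0.06557.
With no serving limits, spend the whole sodium allowance on pasta: 850 mg / 1 mg × 7 g = 5950.0 g.

5950.0 g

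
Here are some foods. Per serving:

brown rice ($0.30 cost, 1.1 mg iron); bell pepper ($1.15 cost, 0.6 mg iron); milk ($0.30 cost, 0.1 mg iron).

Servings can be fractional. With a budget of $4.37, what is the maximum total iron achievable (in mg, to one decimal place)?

Iron per dollar: brown rice 3.667, bell pepper 0.5217, milk 0.3333.
With no serving limits, spend the whole cost allowance on brown rice: $4.37 / $0.30 × 1.1 mg = 16.0 mg.

16.0 mg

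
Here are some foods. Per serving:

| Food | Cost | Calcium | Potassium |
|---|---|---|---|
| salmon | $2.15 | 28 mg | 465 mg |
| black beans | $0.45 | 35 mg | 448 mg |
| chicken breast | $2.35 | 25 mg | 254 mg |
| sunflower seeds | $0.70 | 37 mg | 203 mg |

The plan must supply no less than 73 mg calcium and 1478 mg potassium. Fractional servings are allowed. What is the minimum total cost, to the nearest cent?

For a min-cost LP with two ≥-constraints, a basic feasible solution has at most two positive variables.
salmon only: max(73/28, 1478/465) = 3.178 servings → $6.83.
black beans only: max(73/35, 1478/448) = 3.299 servings → $1.48.
chicken breast only: max(73/25, 1478/254) = 5.819 servings → $13.67.
sunflower seeds only: max(73/37, 1478/203) = 7.281 servings → $5.10.
salmon + black beans: the both-tight solution has a negative serving — not a feasible corner.
salmon + chicken breast: intersection lies outside the first quadrant.
salmon + sunflower seeds: intersection lies outside the first quadrant.
black beans + chicken breast with both targets exact would need a negative amount; discard.
black beans + sunflower seeds: intersection lies outside the first quadrant.
chicken breast + sunflower seeds: the both-tight solution has a negative serving — not a feasible corner.
So the least-cost plan costs $1.48.

$1.48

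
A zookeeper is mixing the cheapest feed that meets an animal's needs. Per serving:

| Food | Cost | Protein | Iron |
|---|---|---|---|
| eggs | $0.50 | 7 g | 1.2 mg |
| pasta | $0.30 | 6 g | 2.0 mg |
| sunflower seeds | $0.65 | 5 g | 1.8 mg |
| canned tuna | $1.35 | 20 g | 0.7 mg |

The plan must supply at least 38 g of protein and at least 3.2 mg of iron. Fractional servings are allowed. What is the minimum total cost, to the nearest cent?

$1.90

Two binding constraints pin down two serving amounts, so the optimal mix uses at most two foods. The candidates are each food alone (scaled to the tighter of protein/iron) and each pair with both constraints tight.
eggs only: max(38/7, 3.2/1.2) = 5.429 servings → $2.71.
pasta only: max(38/6, 3.2/2.0) = 6.333 servings → $1.90.
sunflower seeds only: max(38/5, 3.2/1.8) = 7.6 servings → $4.94.
canned tuna only: max(38/20, 3.2/0.7) = 4.571 servings → $6.17.
eggs + pasta with both targets exact would need a negative amount; discard.
eggs + sunflower seeds: the both-tight solution has a negative serving — not a feasible corner.
eggs + canned tuna with both tight: 1.958 servings and 1.215 servings → $2.62.
pasta + sunflower seeds: intersection lies outside the first quadrant.
pasta + canned tuna with both tight: 1.045 servings and 1.587 servings → $2.46.
sunflower seeds + canned tuna with both tight: 1.151 servings and 1.612 servings → $2.92.
So the least-cost plan costs $1.90.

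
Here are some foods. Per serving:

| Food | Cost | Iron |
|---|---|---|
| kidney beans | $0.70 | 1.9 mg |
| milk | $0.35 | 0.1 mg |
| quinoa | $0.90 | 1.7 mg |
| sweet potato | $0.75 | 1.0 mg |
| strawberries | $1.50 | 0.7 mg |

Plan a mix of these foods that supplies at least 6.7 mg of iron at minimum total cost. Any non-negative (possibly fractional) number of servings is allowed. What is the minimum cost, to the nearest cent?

$2.47

Cost per mg of iron: kidney beans $0.3684, quinoa $0.5294, sweet potato $0.7500, strawberries $2.1429, milk $3.5000.
With no serving limits, use only kidney beans: 6.7 mg / 1.9 mg = 3.526 servings × $0.70 = $2.47.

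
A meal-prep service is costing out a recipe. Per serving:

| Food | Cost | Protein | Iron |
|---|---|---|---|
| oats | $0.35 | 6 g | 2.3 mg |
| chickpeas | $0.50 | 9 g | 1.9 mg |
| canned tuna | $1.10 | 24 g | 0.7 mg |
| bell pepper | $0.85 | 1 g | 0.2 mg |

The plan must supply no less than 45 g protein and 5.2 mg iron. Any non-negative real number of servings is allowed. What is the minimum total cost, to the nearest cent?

$2.20

With two linear requirements the optimum uses one or two foods; enumerate the corners.
oats only: max(45/6, 5.2/2.3) = 7.5 servings → $2.62.
chickpeas only: max(45/9, 5.2/1.9) = 5 servings → $2.50.
canned tuna only: max(45/24, 5.2/0.7) = 7.429 servings → $8.17.
bell pepper only: max(45/1, 5.2/0.2) = 45 servings → $38.25.
oats + chickpeas: intersection lies outside the first quadrant.
oats + canned tuna with both tight: 1.829 servings and 1.418 servings → $2.20.
oats + bell pepper: intersection lies outside the first quadrant.
chickpeas + canned tuna with both tight: 2.374 servings and 0.9847 servings → $2.27.
chickpeas + bell pepper: the both-tight solution has a negative serving — not a feasible corner.
canned tuna + bell pepper with both tight: 0.9268 servings and 22.76 servings → $20.36.
So the least-cost plan costs $2.20.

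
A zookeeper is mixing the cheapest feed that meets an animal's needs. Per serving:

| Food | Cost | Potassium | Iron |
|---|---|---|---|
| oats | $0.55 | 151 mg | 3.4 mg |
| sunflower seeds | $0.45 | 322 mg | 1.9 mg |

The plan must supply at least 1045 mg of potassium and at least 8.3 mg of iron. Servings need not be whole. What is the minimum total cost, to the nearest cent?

oats only: max(1045/151, 8.3/3.4) = 6.921 servings → $3.81.
sunflower seeds only: max(1045/322, 8.3/1.9) = 4.368 servings → $1.97.
oats + sunflower seeds with both tight: 0.8505 servings and 2.847 servings → $1.75.
Cheapest feasible corner: $1.75.

$1.75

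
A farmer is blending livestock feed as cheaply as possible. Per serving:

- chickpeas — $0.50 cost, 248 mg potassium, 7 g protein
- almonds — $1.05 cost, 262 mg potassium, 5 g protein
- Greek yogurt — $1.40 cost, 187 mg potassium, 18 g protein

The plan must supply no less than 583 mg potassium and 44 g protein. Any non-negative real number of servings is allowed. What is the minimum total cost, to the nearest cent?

$3.14

Check every corner: each single food scaled to meet both minima, and each pair solved so both constraints bind.
chickpeas only: max(583/248, 44/7) = 6.286 servings → $3.14.
almonds only: max(583/262, 44/5) = 8.8 servings → $9.24.
Greek yogurt only: max(583/187, 44/18) = 3.118 servings → $4.36.
chickpeas + almonds with both targets exact would need a negative amount; discard.
chickpeas + Greek yogurt with both tight: 0.7182 servings and 2.165 servings → $3.39.
almonds + Greek yogurt with both tight: 0.5993 servings and 2.278 servings → $3.82.
So the least-cost plan costs $3.14.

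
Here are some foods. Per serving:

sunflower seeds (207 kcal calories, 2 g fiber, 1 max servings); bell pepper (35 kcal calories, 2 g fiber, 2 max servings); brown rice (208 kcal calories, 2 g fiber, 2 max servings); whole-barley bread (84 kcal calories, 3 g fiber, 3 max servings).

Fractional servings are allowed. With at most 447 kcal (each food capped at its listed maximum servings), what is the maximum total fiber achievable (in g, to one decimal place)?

Fiber per kcal: bell pepper 0.05714, whole-barley bread 0.03571, sunflower seeds 0.009662, brown rice 0.009615.
Take 2 servings of bell pepper: uses 70 kcal, +4.0 g fiber (running total 4.0 g).
Take 3 servings of whole-barley bread: uses 252 kcal, +9.0 g fiber (running total 13.0 g).
Take 0.6039 servings of sunflower seeds: uses 125 kcal, +1.2 g fiber (running total 14.2 g).
Greedy by best ratio exhausts the calories allowance optimally: 14.2 g.

14.2 g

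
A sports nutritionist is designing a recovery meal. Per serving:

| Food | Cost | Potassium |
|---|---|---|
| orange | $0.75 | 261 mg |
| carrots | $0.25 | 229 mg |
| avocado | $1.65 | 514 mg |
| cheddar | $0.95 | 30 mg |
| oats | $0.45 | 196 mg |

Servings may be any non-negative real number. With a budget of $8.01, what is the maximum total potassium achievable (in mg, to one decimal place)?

7337.2 mg

Potassium per dollar: carrots 916, oats 435.6, orange 348, avocado 311.5, cheddar 31.58.
With no serving limits, spend the whole cost allowance on carrots: $8.01 / $0.25 × 229 mg = 7337.2 mg.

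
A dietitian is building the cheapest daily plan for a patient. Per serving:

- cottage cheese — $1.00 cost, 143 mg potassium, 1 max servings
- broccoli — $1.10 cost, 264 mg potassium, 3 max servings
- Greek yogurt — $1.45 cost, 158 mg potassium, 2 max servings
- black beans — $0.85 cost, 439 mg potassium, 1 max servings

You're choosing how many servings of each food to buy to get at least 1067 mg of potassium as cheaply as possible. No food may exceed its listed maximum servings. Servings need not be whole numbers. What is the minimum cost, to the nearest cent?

$3.47

Cost per mg of potassium: black beans $0.0019, broccoli $0.0042, cottage cheese $0.0070, Greek yogurt $0.0092.
Take 1 serving of black beans: +439.0 mg potassium for $0.85 (total $0.85, still need 628.0 mg).
Take 2.379 servings of broccoli: +628.0 mg potassium for $2.62 (total $3.47, still need 0.0 mg).
Greedy by cheapest-per-mg is optimal for a single linear constraint, so the minimum cost is $3.47.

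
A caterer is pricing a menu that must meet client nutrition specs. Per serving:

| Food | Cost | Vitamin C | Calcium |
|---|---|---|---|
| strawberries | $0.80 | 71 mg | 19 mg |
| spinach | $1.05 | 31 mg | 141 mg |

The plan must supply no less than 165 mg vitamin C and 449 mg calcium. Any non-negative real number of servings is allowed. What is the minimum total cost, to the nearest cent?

Two binding constraints pin down two serving amounts, so the optimal mix uses at most two foods. The candidates are each food alone (scaled to the tighter of vitamin C/calcium) and each pair with both constraints tight.
strawberries only: max(165/71, 449/19) = 23.63 servings → $18.91.
spinach only: max(165/31, 449/141) = 5.323 servings → $5.59.
strawberries + spinach with both tight: 0.9919 servings and 3.051 servings → $4.00.
The minimum over all feasible corners is $4.00.

$4.00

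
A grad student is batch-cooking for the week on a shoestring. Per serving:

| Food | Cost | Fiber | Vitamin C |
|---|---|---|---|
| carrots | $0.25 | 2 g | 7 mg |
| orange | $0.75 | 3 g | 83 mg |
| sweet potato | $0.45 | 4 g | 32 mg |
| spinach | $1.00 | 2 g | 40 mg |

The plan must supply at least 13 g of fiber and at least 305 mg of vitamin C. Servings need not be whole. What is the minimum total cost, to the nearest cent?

$2.87

A basic optimal solution has at most two foods positive. Try each food alone and each pair with both targets met exactly.
carrots only: max(13/2, 305/7) = 43.57 servings → $10.89.
orange only: max(13/3, 305/83) = 4.333 servings → $3.25.
sweet potato only: max(13/4, 305/32) = 9.531 servings → $4.29.
spinach only: max(13/2, 305/40) = 7.625 servings → $7.62.
carrots + orange with both tight: 1.131 servings and 3.579 servings → $2.97.
carrots + sweet potato: the both-tight solution has a negative serving — not a feasible corner.
carrots + spinach: intersection lies outside the first quadrant.
orange + sweet potato with both tight: 3.407 servings and 0.6949 servings → $2.87.
orange + spinach with both tight: 1.957 servings and 3.565 servings → $5.03.
sweet potato + spinach with both targets exact would need a negative amount; discard.
The minimum over all feasible corners is $2.87.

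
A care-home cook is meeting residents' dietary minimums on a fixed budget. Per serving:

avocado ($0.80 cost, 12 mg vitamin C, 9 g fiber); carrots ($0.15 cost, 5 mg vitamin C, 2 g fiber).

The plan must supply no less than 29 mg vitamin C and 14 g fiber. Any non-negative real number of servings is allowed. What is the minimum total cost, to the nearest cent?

$1.05

At the optimum either one food covers both requirements or two foods hit both targets exactly; no other combination can be cheaper.
avocado only: max(29/12, 14/9) = 2.417 servings → $1.93.
carrots only: max(29/5, 14/2) = 7 servings → $1.05.
avocado + carrots with both tight: 0.5714 servings and 4.429 servings → $1.12.
The minimum over all feasible corners is $1.05.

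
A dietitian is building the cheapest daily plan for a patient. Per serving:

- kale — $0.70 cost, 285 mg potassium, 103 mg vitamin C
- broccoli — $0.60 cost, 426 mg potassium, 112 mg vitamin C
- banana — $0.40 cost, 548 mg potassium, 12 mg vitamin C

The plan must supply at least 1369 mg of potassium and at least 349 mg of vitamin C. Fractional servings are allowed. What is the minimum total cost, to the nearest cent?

With two linear requirements the optimum uses one or two foods; enumerate the corners.
kale only: max(1369/285, 349/103) = 4.804 servings → $3.36.
broccoli only: max(1369/426, 349/112) = 3.214 servings → $1.93.
banana only: max(1369/548, 349/12) = 29.08 servings → $11.63.
kale + broccoli: intersection lies outside the first quadrant.
kale + banana with both tight: 3.297 servings and 0.7835 servings → $2.62.
broccoli + banana with both tight: 3.107 servings and 0.08272 servings → $1.90.
So the least-cost plan costs $1.90.

$1.90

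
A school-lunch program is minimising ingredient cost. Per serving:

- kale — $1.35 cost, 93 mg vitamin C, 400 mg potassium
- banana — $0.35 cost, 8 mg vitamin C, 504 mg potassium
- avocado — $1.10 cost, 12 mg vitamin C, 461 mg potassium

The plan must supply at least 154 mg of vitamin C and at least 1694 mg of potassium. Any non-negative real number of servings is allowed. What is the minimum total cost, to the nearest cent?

The cheapest plan sits at a corner of the feasible region — with two constraints it uses at most two foods.
kale only: max(154/93, 1694/400) = 4.235 servings → $5.72.
banana only: max(154/8, 1694/504) = 19.25 servings → $6.74.
avocado only: max(154/12, 1694/461) = 12.83 servings → $14.12.
kale + banana with both tight: 1.467 servings and 2.197 servings → $2.75.
kale + avocado with both tight: 1.331 servings and 2.52 servings → $4.57.
banana + avocado: intersection lies outside the first quadrant.
Cheapest feasible corner: $2.75.

$2.75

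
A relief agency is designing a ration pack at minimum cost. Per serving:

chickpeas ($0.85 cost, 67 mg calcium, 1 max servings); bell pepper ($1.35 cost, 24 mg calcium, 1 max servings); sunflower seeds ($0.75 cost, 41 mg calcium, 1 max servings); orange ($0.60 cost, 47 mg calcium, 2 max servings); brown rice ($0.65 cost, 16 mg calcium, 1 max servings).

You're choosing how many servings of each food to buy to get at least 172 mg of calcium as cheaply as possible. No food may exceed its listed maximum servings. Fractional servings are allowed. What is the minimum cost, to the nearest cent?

$2.25

Cost per mg of calcium: chickpeas $0.0127, orange $0.0128, sunflower seeds $0.0183, brown rice $0.0406, bell pepper $0.0563.
Take 1 serving of chickpeas: +67.0 mg calcium for $0.85 (total $0.85, still need 105.0 mg).
Take 2 servings of orange: +94.0 mg calcium for $1.20 (total $2.05, still need 11.0 mg).
Take 0.2683 servings of sunflower seeds: +11.0 mg calcium for $0.20 (total $2.25, still need 0.0 mg).
Greedy by cheapest-per-mg is optimal for a single linear constraint, so the minimum cost is $2.25.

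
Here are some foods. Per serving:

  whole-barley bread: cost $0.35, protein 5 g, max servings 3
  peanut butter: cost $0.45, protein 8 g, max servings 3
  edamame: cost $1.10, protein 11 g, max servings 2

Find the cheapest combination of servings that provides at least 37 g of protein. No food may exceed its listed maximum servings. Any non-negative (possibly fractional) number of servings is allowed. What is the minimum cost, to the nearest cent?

$2.26

Cost per g of protein: peanut butter $0.0563, whole-barley bread $0.0700, edamame $0.1000.
Take 3 servings of peanut butter: +24.0 g protein for $1.35 (total $1.35, still need 13.0 g).
Take 2.6 servings of whole-barley bread: +13.0 g protein for $0.91 (total $2.26, still need 0.0 g).
Filling from the cheapest source first is optimal under one linear minimum: $2.26.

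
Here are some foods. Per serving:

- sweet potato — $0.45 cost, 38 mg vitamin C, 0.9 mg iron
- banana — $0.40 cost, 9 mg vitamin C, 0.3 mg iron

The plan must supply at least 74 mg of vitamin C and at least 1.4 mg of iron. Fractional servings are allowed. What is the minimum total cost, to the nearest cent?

$0.88

sweet potato only: max(74/38, 1.4/0.9) = 1.947 servings → $0.88.
banana only: max(74/9, 1.4/0.3) = 8.222 servings → $3.29.
sweet potato + banana with both targets exact would need a negative amount; discard.
Cheapest feasible corner: $0.88.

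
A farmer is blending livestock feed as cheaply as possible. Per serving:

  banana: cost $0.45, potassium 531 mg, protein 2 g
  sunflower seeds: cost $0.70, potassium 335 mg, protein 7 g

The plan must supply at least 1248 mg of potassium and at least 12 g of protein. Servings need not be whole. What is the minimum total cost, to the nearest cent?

The cheapest plan sits at a corner of the feasible region — with two constraints it uses at most two foods.
banana only: max(1248/531, 12/2) = 6 servings → $2.70.
sunflower seeds only: max(1248/335, 12/7) = 3.725 servings → $2.61.
banana + sunflower seeds with both tight: 1.548 servings and 1.272 servings → $1.59.
The minimum over all feasible corners is $1.59.

$1.59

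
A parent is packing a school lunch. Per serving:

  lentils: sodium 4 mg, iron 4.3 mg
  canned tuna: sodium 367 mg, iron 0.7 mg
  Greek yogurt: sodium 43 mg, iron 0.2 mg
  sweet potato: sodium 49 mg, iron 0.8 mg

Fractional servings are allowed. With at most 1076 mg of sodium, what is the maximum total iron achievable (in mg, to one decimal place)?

1156.7 mg

Iron per mg sodium: lentils 1.075, sweet potato 0.01633, Greek yogurt 0.004651, canned tuna 0.001907.
With no serving limits, spend the whole sodium allowance on lentils: 1076 mg / 4 mg × 4.3 mg = 1156.7 mg.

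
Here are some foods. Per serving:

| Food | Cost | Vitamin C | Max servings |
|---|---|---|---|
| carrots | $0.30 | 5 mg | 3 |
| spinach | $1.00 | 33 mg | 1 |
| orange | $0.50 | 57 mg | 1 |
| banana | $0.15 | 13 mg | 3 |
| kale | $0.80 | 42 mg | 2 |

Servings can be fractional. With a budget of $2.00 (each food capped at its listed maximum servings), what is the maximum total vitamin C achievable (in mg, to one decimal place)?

151.1 mg

Vitamin C per dollar: orange 114, banana 86.67, kale 52.5, spinach 33, carrots 16.67.
Take 1 serving of orange: spends $0.50, +57.0 mg vitamin C (running total 57.0 mg).
Take 3 servings of banana: spends $0.45, +39.0 mg vitamin C (running total 96.0 mg).
Take 1.312 servings of kale: spends $1.05, +55.1 mg vitamin C (running total 151.1 mg).
Filling greedily by vitamin C-per-dollar is optimal for one linear limit, giving 151.1 mg.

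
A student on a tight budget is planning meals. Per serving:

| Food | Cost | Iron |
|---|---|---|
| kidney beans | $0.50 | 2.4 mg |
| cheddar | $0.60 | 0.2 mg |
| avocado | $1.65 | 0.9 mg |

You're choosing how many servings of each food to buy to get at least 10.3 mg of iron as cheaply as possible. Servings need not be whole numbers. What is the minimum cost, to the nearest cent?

Cost per mg of iron: kidney beans $0.2083, avocado $1.8333, cheddar $3.0000.
With no serving limits, use only kidney beans: 10.3 mg / 2.4 mg = 4.292 servings × $0.50 = $2.15.

$2.15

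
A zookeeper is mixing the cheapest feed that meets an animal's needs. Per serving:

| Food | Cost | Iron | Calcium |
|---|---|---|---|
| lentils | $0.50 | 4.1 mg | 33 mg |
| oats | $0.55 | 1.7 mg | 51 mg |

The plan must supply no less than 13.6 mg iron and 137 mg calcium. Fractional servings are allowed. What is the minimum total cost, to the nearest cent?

At the optimum either one food covers both requirements or two foods hit both targets exactly; no other combination can be cheaper.
lentils only: max(13.6/4.1, 137/33) = 4.152 servings → $2.08.
oats only: max(13.6/1.7, 137/51) = 8 servings → $4.40.
lentils + oats with both tight: 3.011 servings and 0.7379 servings → $1.91.
So the least-cost plan costs $1.91.

$1.91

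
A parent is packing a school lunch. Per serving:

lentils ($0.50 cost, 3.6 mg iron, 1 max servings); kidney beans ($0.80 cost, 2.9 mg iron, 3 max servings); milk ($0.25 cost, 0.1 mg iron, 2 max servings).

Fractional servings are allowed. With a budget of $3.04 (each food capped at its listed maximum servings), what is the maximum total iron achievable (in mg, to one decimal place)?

12.4 mg

Iron per dollar: lentils 7.2, kidney beans 3.625, milk 0.4.
Take 1 serving of lentils: spends $0.50, +3.6 mg iron (running total 3.6 mg).
Take 3 servings of kidney beans: spends $2.40, +8.7 mg iron (running total 12.3 mg).
Take 0.56 servings of milk: spends $0.14, +0.1 mg iron (running total 12.4 mg).
Greedy by best ratio exhausts the cost allowance optimally: 12.4 mg.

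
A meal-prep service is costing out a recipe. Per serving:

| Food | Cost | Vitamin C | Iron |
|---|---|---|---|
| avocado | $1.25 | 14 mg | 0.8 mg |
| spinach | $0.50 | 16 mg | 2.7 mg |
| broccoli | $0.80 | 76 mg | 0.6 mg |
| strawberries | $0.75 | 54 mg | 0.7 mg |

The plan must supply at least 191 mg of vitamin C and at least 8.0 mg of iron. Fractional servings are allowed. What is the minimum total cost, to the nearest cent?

$2.85

avocado only: max(191/14, 8.0/0.8) = 13.64 servings → $17.05.
spinach only: max(191/16, 8.0/2.7) = 11.94 servings → $5.97.
broccoli only: max(191/76, 8.0/0.6) = 13.33 servings → $10.67.
strawberries only: max(191/54, 8.0/0.7) = 11.43 servings → $8.57.
avocado + spinach: intersection lies outside the first quadrant.
avocado + broccoli with both tight: 9.416 servings and 0.7786 servings → $12.39.
avocado + strawberries with both tight: 8.931 servings and 1.222 servings → $12.08.
spinach + broccoli with both tight: 2.522 servings and 1.982 servings → $2.85.
spinach + strawberries with both tight: 2.216 servings and 2.88 servings → $3.27.
broccoli + strawberries: intersection lies outside the first quadrant.
The minimum over all feasible corners is $2.85.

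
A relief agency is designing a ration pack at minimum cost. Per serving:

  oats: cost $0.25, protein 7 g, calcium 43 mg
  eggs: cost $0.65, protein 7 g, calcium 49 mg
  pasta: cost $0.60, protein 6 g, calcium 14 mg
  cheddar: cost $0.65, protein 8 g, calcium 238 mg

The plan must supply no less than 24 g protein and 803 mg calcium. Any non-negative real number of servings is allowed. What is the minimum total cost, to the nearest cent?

Two binding constraints pin down two serving amounts, so the optimal mix uses at most two foods. The candidates are each food alone (scaled to the tighter of protein/calcium) and each pair with both constraints tight.
oats only: max(24/7, 803/43) = 18.67 servings → $4.67.
eggs only: max(24/7, 803/49) = 16.39 servings → $10.65.
pasta only: max(24/6, 803/14) = 57.36 servings → $34.41.
cheddar only: max(24/8, 803/238) = 3.374 servings → $2.19.
oats + eggs with both targets exact would need a negative amount; discard.
oats + pasta with both targets exact would need a negative amount; discard.
oats + cheddar with both targets exact would need a negative amount; discard.
eggs + pasta: intersection lies outside the first quadrant.
eggs + cheddar: the both-tight solution has a negative serving — not a feasible corner.
pasta + cheddar: intersection lies outside the first quadrant.
So the least-cost plan costs $2.19.

$2.19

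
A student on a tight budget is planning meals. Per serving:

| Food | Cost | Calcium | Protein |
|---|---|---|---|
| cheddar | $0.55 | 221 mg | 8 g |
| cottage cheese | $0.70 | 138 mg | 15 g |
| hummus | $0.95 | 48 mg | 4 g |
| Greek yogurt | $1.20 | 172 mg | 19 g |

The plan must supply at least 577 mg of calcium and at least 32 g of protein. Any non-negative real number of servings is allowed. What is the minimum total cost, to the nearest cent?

$1.83

The cheapest plan sits at a corner of the feasible region — with two constraints it uses at most two foods.
cheddar only: max(577/221, 32/8) = 4 servings → $2.20.
cottage cheese only: max(577/138, 32/15) = 4.181 servings → $2.93.
hummus only: max(577/48, 32/4) = 12.02 servings → $11.42.
Greek yogurt only: max(577/172, 32/19) = 3.355 servings → $4.03.
cheddar + cottage cheese with both tight: 1.917 servings and 1.111 servings → $1.83.
cheddar + hummus with both tight: 1.544 servings and 4.912 servings → $5.52.
cheddar + Greek yogurt with both tight: 1.934 servings and 0.87 servings → $2.11.
cottage cheese + hummus: intersection lies outside the first quadrant.
cottage cheese + Greek yogurt: the both-tight solution has a negative serving — not a feasible corner.
hummus + Greek yogurt: intersection lies outside the first quadrant.
Cheapest feasible corner: $1.83.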